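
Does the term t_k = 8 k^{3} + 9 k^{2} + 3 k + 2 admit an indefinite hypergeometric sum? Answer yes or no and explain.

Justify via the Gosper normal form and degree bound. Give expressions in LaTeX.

r(k) = (8*k**3 + 33*k**2 + 45*k + 22)/(8*k**3 + 9*k**2 + 3*k + 2) after simplifying.
A = 1, B = 1, C = k**3 + 9*k**2/8 + 3*k/8 + 1/4.
f must satisfy (1)·f(k+1) − (1)·f(k) = k**3 + 9*k**2/8 + 3*k/8 + 1/4.
Degrees (0,0,3) ⇒ d ≤ 4.
Match coefficients ⇒ f(k) = k*(k + 1)*(2*k**2 - 3*k + 2)/8.
Get s_k = R·t_k = k*(2*k**3 - k**2 - k + 2) with R(k) = B(k−1)f(k)/C(k) = k*(2*k**2 - 3*k + 2)/(8*k**2 + k + 2).
Verify: 8*k**3 + 9*k**2 + 3*k + 2 matches t_k.

Yes. s_k = k \left(2 k^{3} - k^{2} - k + 2\right).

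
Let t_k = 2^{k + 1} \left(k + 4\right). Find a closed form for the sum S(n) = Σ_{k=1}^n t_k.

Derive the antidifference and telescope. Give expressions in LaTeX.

r(k) = 2*(k + 5)/(k + 4) after simplifying.
Factor: A=2; B=1; C=k + 4.
Solve (2)·f(k+1) − (1)·f(k) = k + 4.
d = 1 from the (0,0,1) case.
Match coefficients ⇒ f(k) = k + 2.
Get s_k = R·t_k = 2**(k + 1)*(k + 2) with R(k) = B(k−1)f(k)/C(k) = (k + 2)/(k + 4).
Δs = 2**(k + 1)*(k + 4), as required.
Σ_(k=1)^n t_k = s_(n+1) − s_(1) = (2**(n + 2)*(n + 3)) − (12), i.e. 4*2**n*n + 12*2**n - 12.

S(n) = 4 \cdot 2^{n} n + 12 \cdot 2^{n} - 12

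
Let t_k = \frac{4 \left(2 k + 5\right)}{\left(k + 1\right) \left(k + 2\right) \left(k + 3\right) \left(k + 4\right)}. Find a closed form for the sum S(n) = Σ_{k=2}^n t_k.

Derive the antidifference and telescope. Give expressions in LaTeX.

S(n) = \frac{4 \left(n^{2} + 6 n - 7\right)}{15 \left(n^{2} + 6 n + 8\right)}

The ratio is (k + 1)*(2*k + 7)/((k + 5)*(2*k + 5)).
So A=k + 1 and B=k + 5, with C=k + 5/2.
Set up (k + 1)·f(k+1) − (k + 4)·f(k) − (k + 5/2) = 0.
deg f ≤ 3 (via 1,1,1).
A polynomial solution: f(k) = k*(k + 2)*(k + 4)/6.
Then R = B(k−1)f/C = k*(k + 2)*(k + 4)**2/(3*(2*k + 5)), so s_k = R(k)·t_k = 4*k*(k + 4)/(3*(k**2 + 4*k + 3)).
Check: Δs_k = 4*(2*k + 5)/(k**4 + 10*k**3 + 35*k**2 + 50*k + 24). ✓
Telescope: S(n) = s_(n+1) − s_(2) = 4*(n**2 + 6*n + 5)/(3*(n**2 + 6*n + 8)) − (16/15) = 4*(n**2 + 6*n - 7)/(15*(n**2 + 6*n + 8)).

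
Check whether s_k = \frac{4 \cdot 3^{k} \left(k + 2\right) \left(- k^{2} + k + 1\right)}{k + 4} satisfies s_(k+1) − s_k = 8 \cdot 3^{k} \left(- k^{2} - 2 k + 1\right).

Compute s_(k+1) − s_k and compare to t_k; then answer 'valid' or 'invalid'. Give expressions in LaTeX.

Invalid: residual \frac{3^{k} \left(16 k^{3} + 88 k^{2} + 120 k - 56\right)}{k^{2} + 9 k + 20} ≠ 0.

s_(k+1) = 12*3**k*(k + 3)*(k - (k + 1)**2 + 2)/(k + 5)
s_(k+1) − s_k = 8*3**k*(-k**4 - 9*k**3 - 26*k**2 - 16*k + 13)/(k**2 + 9*k + 20)
(s_(k+1) − s_k) − t_k = 3**k*(16*k**3 + 88*k**2 + 120*k - 56)/(k**2 + 9*k + 20)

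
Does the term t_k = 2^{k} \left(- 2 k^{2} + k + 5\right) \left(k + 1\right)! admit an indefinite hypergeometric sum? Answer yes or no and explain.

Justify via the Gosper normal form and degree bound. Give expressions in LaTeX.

Step 1: r(k) = 2*(k + 2)*(k - 2*(k + 1)**2 + 6)/(-2*k**2 + k + 5).
Normal form (A,B,C) = (2*k + 4, 1, k**2 - k/2 - 5/2).
Key eq: (2*k + 4)·f(k+1) = (1)·f(k) + (k**2 - k/2 - 5/2).
Degrees (1,0,2) ⇒ d ≤ 1.
A polynomial solution: f(k) = (k - 3)/2.
R(k) = B(k−1)·f(k)/C(k) = (k - 3)/(2*k**2 - k - 5); s_k = R·t_k = -2**k*(k - 3)*factorial(k + 1).
s_(k+1) − s_k = 2**k*(-2*k**2 + k + 5)*factorial(k + 1) = t_k.

Yes. s_k = - 2^{k} \left(k - 3\right) \left(k + 1\right)!.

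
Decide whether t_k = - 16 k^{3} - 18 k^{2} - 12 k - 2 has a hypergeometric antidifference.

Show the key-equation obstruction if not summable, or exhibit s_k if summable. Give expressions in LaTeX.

The ratio is (8*k**3 + 33*k**2 + 48*k + 24)/(8*k**3 + 9*k**2 + 6*k + 1).
Normal form (A,B,C) = (1, 1, k**3 + 9*k**2/8 + 3*k/4 + 1/8).
Solve (1)·f(k+1) − (1)·f(k) = k**3 + 9*k**2/8 + 3*k/4 + 1/8.
Bound: deg f ≤ 4.
A polynomial solution: f(k) = k*(4*k**3 - 2*k**2 + k - 1)/16.
R(k) = B(k−1)·f(k)/C(k) = k*(4*k**3 - 2*k**2 + k - 1)/(2*(8*k**3 + 9*k**2 + 6*k + 1)); s_k = R·t_k = k*(-4*k**3 + 2*k**2 - k + 1).
Δs = -16*k**3 - 18*k**2 - 12*k - 2, as required.

Yes. s_k = k \left(- 4 k^{3} + 2 k^{2} - k + 1\right).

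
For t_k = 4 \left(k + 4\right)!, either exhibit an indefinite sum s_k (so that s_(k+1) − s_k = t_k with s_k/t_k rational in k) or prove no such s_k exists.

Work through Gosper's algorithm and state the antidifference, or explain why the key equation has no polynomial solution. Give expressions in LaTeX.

Ratio r(k) = k + 5.
So A=k + 5 and B=1, with C=1.
Solve (k + 5)·f(k+1) − (1)·f(k) = 1.
Degrees (1,0,0) ⇒ d ≤ -1.
Bound -1 < 0, so the key equation has no polynomial solution.

none (Gosper's algorithm certifies no s_k)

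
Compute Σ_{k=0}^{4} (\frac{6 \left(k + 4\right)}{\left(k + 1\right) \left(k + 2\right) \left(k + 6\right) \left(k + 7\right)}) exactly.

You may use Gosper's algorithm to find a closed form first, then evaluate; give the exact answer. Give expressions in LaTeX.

The ratio is (k + 1)*(k + 5)*(k + 6)/((k + 3)*(k + 4)*(k + 8)).
Factor: A=k + 1; B=k + 8; C=k**4 + 16*k**3 + 95*k**2 + 248*k + 240.
Solve (k + 1)·f(k+1) − (k + 7)·f(k) = k**4 + 16*k**3 + 95*k**2 + 248*k + 240.
d = 6 from the (1,1,4) case.
Solve for f: f(k) = k*(k + 2)*(k + 3)*(k + 4)*(k + 5)*(k + 7)/12 (degree 6 ≤ 6).
Get s_k = R·t_k = k*(k + 7)/(2*(k**2 + 7*k + 6)) with R(k) = B(k−1)f(k)/C(k) = k*(k + 2)*(k + 7)**2/(12*(k + 4)).
s_(k+1) − s_k = 6*(k + 4)/(k**4 + 16*k**3 + 83*k**2 + 152*k + 84) = t_k.
Sum = s_(5) − s_(0); s_(5) = 5/11, s_(0) = 0 ⇒ 5/11.

Σ = 5/11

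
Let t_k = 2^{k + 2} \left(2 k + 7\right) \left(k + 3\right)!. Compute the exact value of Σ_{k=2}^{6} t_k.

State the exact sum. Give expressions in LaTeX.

Σ = 1857943680

Step 1: r(k) = 2*(k + 4)*(2*k + 9)/(2*k + 7).
Normal form (A,B,C) = (2*k + 8, 1, k + 7/2).
Solve (2*k + 8)·f(k+1) − (1)·f(k) = k + 7/2.
Degrees (1,0,1) ⇒ d ≤ 0.
Solving with deg f ≤ 0: f(k) = 1/2.
So s_k = (B(k−1)f/C)·t_k = (1/(2*k + 7))·t_k = 2**(k + 2)*factorial(k + 3).
s_(k+1) − s_k = 2**(k + 2)*(2*k + 7)*factorial(k + 3) = t_k.
Sum = s_(7) − s_(2); s_(7) = 1857945600, s_(2) = 1920 ⇒ 1857943680.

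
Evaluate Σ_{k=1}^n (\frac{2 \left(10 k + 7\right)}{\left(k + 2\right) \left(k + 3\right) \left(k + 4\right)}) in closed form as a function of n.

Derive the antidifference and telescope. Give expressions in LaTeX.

S(n) = \frac{n \left(47 n + 89\right)}{12 \left(n^{2} + 7 n + 12\right)}

Compute t_(k+1)/t_k: get (k + 2)*(10*k + 17)/((k + 5)*(10*k + 7)).
Normal form (A,B,C) = (k + 2, k + 5, k + 7/10).
Solve (k + 2)·f(k+1) − (k + 4)·f(k) = k + 7/10.
Degrees (1,1,1) ⇒ d ≤ 2.
Match coefficients ⇒ f(k) = k*(9*k + 5)/40.
R(k) = B(k−1)·f(k)/C(k) = k*(k + 4)*(9*k + 5)/(4*(10*k + 7)); s_k = R·t_k = k*(9*k + 5)/(2*(k + 2)*(k + 3)).
Verify: 2*(10*k + 7)/(k**3 + 9*k**2 + 26*k + 24) matches t_k.
Σ_(k=1)^n t_k = s_(n+1) − s_(1) = ((9*n**2 + 23*n + 14)/(2*(n**2 + 7*n + 12))) − (7/12), i.e. n*(47*n + 89)/(12*(n**2 + 7*n + 12)).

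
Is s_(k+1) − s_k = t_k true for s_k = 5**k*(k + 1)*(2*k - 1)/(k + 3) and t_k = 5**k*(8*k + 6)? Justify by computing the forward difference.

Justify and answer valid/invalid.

Invalid: residual 5**k*(-16*k**2 - 56*k - 38)/(k**2 + 7*k + 12) ≠ 0.

s_(k+1) = 5**(k + 1)*(k + 2)*(2*k + 1)/(k + 4)
s_(k+1) − s_k = 5**k*(8*k**3 + 46*k**2 + 82*k + 34)/(k**2 + 7*k + 12)
(s_(k+1) − s_k) − t_k = 5**k*(-16*k**2 - 56*k - 38)/(k**2 + 7*k + 12)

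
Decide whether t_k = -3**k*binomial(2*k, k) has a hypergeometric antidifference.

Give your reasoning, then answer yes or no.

Step 1: r(k) = 6*(2*k + 1)/(k + 1).
Gosper form: A/B · C(k+1)/C(k) with A=12*k + 6, B=k + 1, C=1.
Need (12*k + 6)·f(k+1) − (k)·f(k) = 1.
Degrees (1,1,0) ⇒ d ≤ -1.
Bound -1 < 0, so the key equation has no polynomial solution.

No — negative degree bound, so no certificate f.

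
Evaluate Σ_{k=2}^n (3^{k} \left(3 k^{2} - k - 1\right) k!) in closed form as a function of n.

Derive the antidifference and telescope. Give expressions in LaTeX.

r(k) = 3*(k + 1)*(k - 3*(k + 1)**2 + 2)/(-3*k**2 + k + 1) after simplifying.
Gosper form: A/B · C(k+1)/C(k) with A=3*k + 3, B=1, C=k**2 - k/3 - 1/3.
Solve (3*k + 3)·f(k+1) − (1)·f(k) = k**2 - k/3 - 1/3.
Bound: deg f ≤ 1.
Coefficient equations give f(k) = (k - 2)/3.
Get s_k = R·t_k = 3**k*(k - 2)*factorial(k) with R(k) = B(k−1)f(k)/C(k) = (k - 2)/(3*k**2 - k - 1).
s_(k+1) − s_k = 3**k*(3*k**2 - k - 1)*factorial(k) = t_k.
Telescope: S(n) = s_(n+1) − s_(2) = 3**(n + 1)*(n - 1)*factorial(n + 1) − (0) = 3**(n + 1)*(n - 1)*factorial(n + 1).

S(n) = 3^{n + 1} \left(n - 1\right) \left(n + 1\right)!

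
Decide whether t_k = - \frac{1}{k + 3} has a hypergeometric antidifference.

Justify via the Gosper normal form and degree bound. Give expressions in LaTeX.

No — t_k has no hypergeometric antidifference.

Compute t_(k+1)/t_k: get (k + 3)/(k + 4).
Take A(k)=k + 3, B(k)=k + 4, C(k)=1.
Set up (k + 3)·f(k+1) − (k + 3)·f(k) − (1) = 0.
d = 0 from the (1,1,0) case.
Write f(k) = c0. Then LHS − RHS = -1, requiring -1 = 0: contradictory. No certificate.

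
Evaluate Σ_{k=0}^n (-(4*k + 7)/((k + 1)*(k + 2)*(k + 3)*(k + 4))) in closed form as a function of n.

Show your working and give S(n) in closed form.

The ratio is (k + 1)*(4*k + 11)/((k + 5)*(4*k + 7)).
Factor: A=k + 1; B=k + 5; C=k + 7/4.
Key eq: (k + 1)·f(k+1) = (k + 4)·f(k) + (k + 7/4).
Degrees (1,1,1) ⇒ d ≤ 3.
Coefficient equations give f(k) = k*(k**2 + 6*k + 7)/8.
Then R = B(k−1)f/C = k*(k + 4)*(k**2 + 6*k + 7)/(2*(4*k + 7)), so s_k = R(k)·t_k = k*(-k**2 - 6*k - 7)/(2*(k + 1)*(k + 2)*(k + 3)).
Check: Δs_k = (-4*k - 7)/(k**4 + 10*k**3 + 35*k**2 + 50*k + 24). ✓
Σ_(k=0)^n t_k = s_(n+1) − s_(0) = ((-n**3 - 9*n**2 - 22*n - 14)/(2*(n**3 + 9*n**2 + 26*n + 24))) − (0), i.e. (-n**3 - 9*n**2 - 22*n - 14)/(2*(n**3 + 9*n**2 + 26*n + 24)).

S(n) = (-n**3 - 9*n**2 - 22*n - 14)/(2*(n**3 + 9*n**2 + 26*n + 24))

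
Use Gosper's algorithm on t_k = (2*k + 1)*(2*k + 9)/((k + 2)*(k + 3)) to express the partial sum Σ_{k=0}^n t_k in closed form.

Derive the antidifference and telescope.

S(n) = (8*n**2 + 17*n + 9)/(2*(n + 3))

Step 1: r(k) = (k + 2)*(2*k + 3)*(2*k + 11)/((k + 4)*(2*k + 1)*(2*k + 9)).
So A=k + 2 and B=k + 4, with C=k**2 + 5*k + 9/4.
Solve (k + 2)·f(k+1) − (k + 3)·f(k) = k**2 + 5*k + 9/4.
d = 2 from the (1,1,2) case.
Match coefficients ⇒ f(k) = k*(8*k + 1)/8.
R(k) = B(k−1)·f(k)/C(k) = k*(k + 3)*(8*k + 1)/(2*(2*k + 1)*(2*k + 9)); s_k = R·t_k = k*(8*k + 1)/(2*(k + 2)).
Check: Δs_k = (4*k**2 + 20*k + 9)/(k**2 + 5*k + 6). ✓
Telescope: S(n) = s_(n+1) − s_(0) = (8*n**2 + 17*n + 9)/(2*(n + 3)) − (0) = (8*n**2 + 17*n + 9)/(2*(n + 3)).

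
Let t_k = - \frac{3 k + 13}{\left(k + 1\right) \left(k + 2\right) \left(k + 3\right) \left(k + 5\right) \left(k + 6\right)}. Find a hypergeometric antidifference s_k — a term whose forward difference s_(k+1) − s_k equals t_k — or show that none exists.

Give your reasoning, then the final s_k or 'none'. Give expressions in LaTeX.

Compute t_(k+1)/t_k: get (k + 1)*(k + 5)*(3*k + 16)/((k + 4)*(k + 7)*(3*k + 13)).
So A=k + 1 and B=k + 7, with C=k**2 + 25*k/3 + 52/3.
Solve (k + 1)·f(k+1) − (k + 6)·f(k) = k**2 + 25*k/3 + 52/3.
deg f ≤ 5 (via 1,1,2).
Solve for f: f(k) = k*(k + 3)*(k + 4)*(k**2 + 8*k + 17)/30 (degree 5 ≤ 5).
Then R = B(k−1)f/C = k*(k + 3)*(k + 6)*(k**2 + 8*k + 17)/(10*(3*k + 13)), so s_k = R(k)·t_k = k*(-k**2 - 8*k - 17)/(10*(k**3 + 8*k**2 + 17*k + 10)).
Verify: (-3*k - 13)/(k**5 + 17*k**4 + 107*k**3 + 307*k**2 + 396*k + 180) matches t_k.

s_k = \frac{k \left(- k^{2} - 8 k - 17\right)}{10 \left(k^{3} + 8 k^{2} + 17 k + 10\right)}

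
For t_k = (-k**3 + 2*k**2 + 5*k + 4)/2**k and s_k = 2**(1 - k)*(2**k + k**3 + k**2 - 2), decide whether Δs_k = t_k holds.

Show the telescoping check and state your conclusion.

Valid — Δs_k = t_k.

s_(k+1) = (2**(k + 1) + (k + 1)**3 + (k + 1)**2 - 2)/2**k
s_(k+1) − s_k = (-k**3 + 2*k**2 + 5*k + 4)/2**k
(s_(k+1) − s_k) − t_k = 0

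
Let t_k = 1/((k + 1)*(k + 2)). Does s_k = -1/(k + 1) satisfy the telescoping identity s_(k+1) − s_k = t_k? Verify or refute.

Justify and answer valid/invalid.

valid; difference matches t_k

s_(k+1) = -1/(k + 2)
s_(k+1) − s_k = 1/((k + 1)*(k + 2))
(s_(k+1) − s_k) − t_k = 0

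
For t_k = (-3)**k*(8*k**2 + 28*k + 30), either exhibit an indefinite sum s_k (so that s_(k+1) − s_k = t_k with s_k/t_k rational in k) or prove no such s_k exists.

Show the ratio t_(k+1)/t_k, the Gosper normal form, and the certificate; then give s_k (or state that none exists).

s_k = (-3)**k*(-2*k**2 - 4*k - 3)

Compute t_(k+1)/t_k: get 3*(-4*k**2 - 22*k - 33)/(4*k**2 + 14*k + 15).
Normal form (A,B,C) = (-3, 1, k**2 + 7*k/2 + 15/4).
Set up (-3)·f(k+1) − (1)·f(k) − (k**2 + 7*k/2 + 15/4) = 0.
d = 2 from the (0,0,2) case.
A polynomial solution: f(k) = -(2*k**2 + 4*k + 3)/8.
Get s_k = R·t_k = (-3)**k*(-2*k**2 - 4*k - 3) with R(k) = B(k−1)f(k)/C(k) = -(2*k**2 + 4*k + 3)/(2*(4*k**2 + 14*k + 15)).
Δs = (-3)**k*(8*k**2 + 28*k + 30), as required.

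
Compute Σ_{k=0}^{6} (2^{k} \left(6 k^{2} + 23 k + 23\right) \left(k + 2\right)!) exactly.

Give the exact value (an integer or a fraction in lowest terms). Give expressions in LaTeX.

Σ = 1021870078

Step 1: r(k) = 2*(6*k**3 + 53*k**2 + 157*k + 156)/(6*k**2 + 23*k + 23).
A = 2*k + 6, B = 1, C = k**2 + 23*k/6 + 23/6.
Key eq: (2*k + 6)·f(k+1) = (1)·f(k) + (k**2 + 23*k/6 + 23/6).
d = 1 from the (1,0,2) case.
Match coefficients ⇒ f(k) = (3*k + 1)/6.
Then R = B(k−1)f/C = (3*k + 1)/(6*k**2 + 23*k + 23), so s_k = R(k)·t_k = 2**k*(3*k + 1)*factorial(k + 2).
Check: Δs_k = 2**k*(6*k**2 + 23*k + 23)*factorial(k + 2). ✓
Evaluate s at k=7 and k=0: 1021870080 and 2; difference 1021870078.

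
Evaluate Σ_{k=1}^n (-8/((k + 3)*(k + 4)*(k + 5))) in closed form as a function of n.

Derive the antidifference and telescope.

S(n) = n*(-n - 9)/(5*(n**2 + 9*n + 20))

t_(k+1)/t_k = (k + 3)/(k + 6).
Take A(k)=k + 3, B(k)=k + 6, C(k)=1.
Need (k + 3)·f(k+1) − (k + 5)·f(k) = 1.
From deg A=1, deg B=1, deg C=0: d=2.
Match coefficients ⇒ f(k) = k*(k + 7)/24.
R(k) = B(k−1)·f(k)/C(k) = k*(k + 5)*(k + 7)/24; s_k = R·t_k = k*(-k - 7)/(3*(k + 3)*(k + 4)).
Δs = -8/(k**3 + 12*k**2 + 47*k + 60), as required.
Σ_(k=1)^n t_k = s_(n+1) − s_(1) = ((-n**2 - 9*n - 8)/(3*(n**2 + 9*n + 20))) − (-2/15), i.e. n*(-n - 9)/(5*(n**2 + 9*n + 20)).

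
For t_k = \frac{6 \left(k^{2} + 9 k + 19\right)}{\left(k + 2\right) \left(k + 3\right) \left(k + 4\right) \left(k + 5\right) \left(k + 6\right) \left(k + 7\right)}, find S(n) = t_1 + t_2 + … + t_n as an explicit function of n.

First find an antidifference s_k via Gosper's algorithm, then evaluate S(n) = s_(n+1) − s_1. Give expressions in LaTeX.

t_(k+1)/t_k = (k + 2)*(9*k + (k + 1)**2 + 28)/((k + 8)*(k**2 + 9*k + 19)).
So A=k + 2 and B=k + 8, with C=k**2 + 9*k + 19.
Set up (k + 2)·f(k+1) − (k + 7)·f(k) − (k**2 + 9*k + 19) = 0.
Bound: deg f ≤ 5.
Solving with deg f ≤ 5: f(k) = k*(k + 3)*(k + 5)*(k**2 + 12*k + 44)/144.
R(k) = B(k−1)·f(k)/C(k) = k*(k + 3)*(k + 5)*(k + 7)*(k**2 + 12*k + 44)/(144*(k**2 + 9*k + 19)); s_k = R·t_k = k*(k**2 + 12*k + 44)/(24*(k**3 + 12*k**2 + 44*k + 48)).
Δs = 6*(k**2 + 9*k + 19)/(k**6 + 27*k**5 + 295*k**4 + 1665*k**3 + 5104*k**2 + 8028*k + 5040), as required.
Evaluate: s_(n+1) = (n**3 + 15*n**2 + 71*n + 57)/(24*(n**3 + 15*n**2 + 71*n + 105)); subtract s_(1) = 19/840 ⇒ S(n) = 2*n*(n**2 + 15*n + 71)/(105*(n**3 + 15*n**2 + 71*n + 105)).

S(n) = \frac{2 n \left(n^{2} + 15 n + 71\right)}{105 \left(n^{3} + 15 n^{2} + 71 n + 105\right)}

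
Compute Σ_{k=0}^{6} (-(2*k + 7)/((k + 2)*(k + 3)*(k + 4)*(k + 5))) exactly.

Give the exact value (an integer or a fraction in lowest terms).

t_(k+1)/t_k = (k + 2)*(2*k + 9)/((k + 6)*(2*k + 7)).
So A=k + 2 and B=k + 6, with C=k + 7/2.
Solve (k + 2)·f(k+1) − (k + 5)·f(k) = k + 7/2.
Bound: deg f ≤ 3.
Coefficient equations give f(k) = k*(k + 3)*(k + 6)/16.
Get s_k = R·t_k = k*(-k - 6)/(8*(k**2 + 6*k + 8)) with R(k) = B(k−1)f(k)/C(k) = k*(k + 3)*(k + 5)*(k + 6)/(8*(2*k + 7)).
Check: Δs_k = (-2*k - 7)/(k**4 + 14*k**3 + 71*k**2 + 154*k + 120). ✓
Σ_(k=0)^(6) t_k = s_(7) − s_(0) = -91/792 − (0) = -91/792.

Σ = -91/792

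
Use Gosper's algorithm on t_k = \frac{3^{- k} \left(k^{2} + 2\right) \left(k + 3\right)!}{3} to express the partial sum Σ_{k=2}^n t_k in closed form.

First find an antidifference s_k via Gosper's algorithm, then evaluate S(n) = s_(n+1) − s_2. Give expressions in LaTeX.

Compute t_(k+1)/t_k: get (k + 4)*((k + 1)**2 + 2)/(3*(k**2 + 2)).
A = k/3 + 4/3, B = 1, C = k**2 + 2.
Key eq: (k/3 + 4/3)·f(k+1) = (1)·f(k) + (k**2 + 2).
Degrees (1,0,2) ⇒ d ≤ 1.
Match coefficients ⇒ f(k) = 3*(k - 2).
Certificate R = B(k−1)f/C = 3*(k - 2)/(k**2 + 2) gives s_k = (k - 2)*factorial(k + 3)/3**k.
Δs = (k**2 + 2)*factorial(k + 3)/(3*3**k), as required.
s_(n+1) = 3**(-n - 1)*(n - 1)*factorial(n + 4) and s_(2) = 0, so S(n) = 3**(-n - 1)*(n - 1)*factorial(n + 4).

S(n) = 3^{- n - 1} \left(n - 1\right) \left(n + 4\right)!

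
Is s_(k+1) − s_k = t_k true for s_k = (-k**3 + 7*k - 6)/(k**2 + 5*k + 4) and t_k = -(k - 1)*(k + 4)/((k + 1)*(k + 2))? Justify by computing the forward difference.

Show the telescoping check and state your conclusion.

Invalid: residual 4*(2*k**2 + 3*k - 5)/(k**4 + 12*k**3 + 49*k**2 + 78*k + 40) ≠ 0.

s_(k+1) = k*(-k**2 - 3*k + 4)/(k**2 + 7*k + 10)
s_(k+1) − s_k = (-k**4 - 12*k**3 - 35*k**2 - 12*k + 60)/(k**4 + 12*k**3 + 49*k**2 + 78*k + 40)
(s_(k+1) − s_k) − t_k = 4*(2*k**2 + 3*k - 5)/(k**4 + 12*k**3 + 49*k**2 + 78*k + 40)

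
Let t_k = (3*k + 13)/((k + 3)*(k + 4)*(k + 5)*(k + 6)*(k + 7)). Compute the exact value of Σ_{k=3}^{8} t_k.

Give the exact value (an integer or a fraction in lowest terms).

Σ = 29/15120

Ratio r(k) = (k + 3)*(3*k + 16)/((k + 8)*(3*k + 13)).
A = k + 3, B = k + 8, C = k + 13/3.
Solve (k + 3)·f(k+1) − (k + 7)·f(k) = k + 13/3.
deg f ≤ 4 (via 1,1,1).
Match coefficients ⇒ f(k) = k*(k + 4)*(k**2 + 14*k + 63)/270.
Certificate R = B(k−1)f/C = k*(k + 4)*(k + 7)*(k**2 + 14*k + 63)/(90*(3*k + 13)) gives s_k = k*(k**2 + 14*k + 63)/(90*(k**3 + 14*k**2 + 63*k + 90)).
Verify: (3*k + 13)/(k**5 + 25*k**4 + 245*k**3 + 1175*k**2 + 2754*k + 2520) matches t_k.
Σ_(k=3)^(8) t_k = s_(9) − s_(3) = 3/280 − (19/2160) = 29/15120.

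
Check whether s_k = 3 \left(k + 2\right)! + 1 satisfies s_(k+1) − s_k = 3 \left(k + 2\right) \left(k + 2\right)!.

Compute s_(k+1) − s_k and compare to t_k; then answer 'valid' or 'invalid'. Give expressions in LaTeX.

Valid — Δs_k = t_k.

s_(k+1) = 3*factorial(k + 3) + 1
s_(k+1) − s_k = 3*(k + 2)*factorial(k + 2)
(s_(k+1) − s_k) − t_k = 0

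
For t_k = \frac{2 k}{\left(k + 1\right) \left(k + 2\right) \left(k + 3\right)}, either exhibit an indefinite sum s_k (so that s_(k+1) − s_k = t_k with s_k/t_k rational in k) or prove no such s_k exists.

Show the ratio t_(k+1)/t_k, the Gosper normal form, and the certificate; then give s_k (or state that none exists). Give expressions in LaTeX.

s_k = \frac{k \left(k - 1\right)}{2 \left(k + 1\right) \left(k + 2\right)}

r(k) = (k + 1)**2/(k*(k + 4)) after simplifying.
Gosper form: A/B · C(k+1)/C(k) with A=k + 1, B=k + 4, C=k.
Solve (k + 1)·f(k+1) − (k + 3)·f(k) = k.
deg f ≤ 2 (via 1,1,1).
Match coefficients ⇒ f(k) = k*(k - 1)/4.
Then R = B(k−1)f/C = (k - 1)*(k + 3)/4, so s_k = R(k)·t_k = k*(k - 1)/(2*(k + 1)*(k + 2)).
Δs = 2*k/(k**3 + 6*k**2 + 11*k + 6), as required.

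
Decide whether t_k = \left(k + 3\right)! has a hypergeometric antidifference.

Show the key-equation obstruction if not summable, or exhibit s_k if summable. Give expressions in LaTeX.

No — key equation has no polynomial f.

r(k) = k + 4 after simplifying.
So A=k + 4 and B=1, with C=1.
f must satisfy (k + 4)·f(k+1) − (1)·f(k) = 1.
From deg A=1, deg B=0, deg C=0: d=-1.
deg f ≤ -1 is impossible — no certificate.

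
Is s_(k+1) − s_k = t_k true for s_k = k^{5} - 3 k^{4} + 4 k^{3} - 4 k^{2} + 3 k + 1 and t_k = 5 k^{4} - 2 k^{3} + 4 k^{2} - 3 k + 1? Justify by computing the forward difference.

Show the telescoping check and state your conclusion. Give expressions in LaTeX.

s_(k+1) = k**5 + 2*k**4 + 2*k**3 + 2
s_(k+1) − s_k = 5*k**4 - 2*k**3 + 4*k**2 - 3*k + 1
(s_(k+1) − s_k) − t_k = 0

valid (s_(k+1) − s_k reduces to t_k)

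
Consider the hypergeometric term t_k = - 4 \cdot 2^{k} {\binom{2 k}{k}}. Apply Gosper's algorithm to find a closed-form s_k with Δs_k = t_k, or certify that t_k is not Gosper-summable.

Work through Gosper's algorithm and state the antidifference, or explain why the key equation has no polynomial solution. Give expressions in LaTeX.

none — t_k is not Gosper-summable

Ratio r(k) = 4*(2*k + 1)/(k + 1).
A = 8*k + 4, B = k + 1, C = 1.
Need (8*k + 4)·f(k+1) − (k)·f(k) = 1.
Degrees (1,1,0) ⇒ d ≤ -1.
Bound -1 < 0, so the key equation has no polynomial solution.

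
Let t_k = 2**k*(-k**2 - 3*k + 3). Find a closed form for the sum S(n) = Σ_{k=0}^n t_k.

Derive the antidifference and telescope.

S(n) = -2*2**n*n**2 - 2*2**n*n + 6*2**n - 3

r(k) = 2*(3*k + (k + 1)**2)/(k**2 + 3*k - 3) after simplifying.
So A=2 and B=1, with C=k**2 + 3*k - 3.
Set up (2)·f(k+1) − (1)·f(k) − (k**2 + 3*k - 3) = 0.
Bound: deg f ≤ 2.
Coefficient equations give f(k) = k**2 - k - 3.
R(k) = B(k−1)·f(k)/C(k) = (k**2 - k - 3)/(k**2 + 3*k - 3); s_k = R·t_k = 2**k*(-k**2 + k + 3).
Verify: 2**k*(-k**2 - 3*k + 3) matches t_k.
Σ_(k=0)^n t_k = s_(n+1) − s_(0) = (2**(n + 1)*(-n**2 - n + 3)) − (3), i.e. -2*2**n*n**2 - 2*2**n*n + 6*2**n - 3.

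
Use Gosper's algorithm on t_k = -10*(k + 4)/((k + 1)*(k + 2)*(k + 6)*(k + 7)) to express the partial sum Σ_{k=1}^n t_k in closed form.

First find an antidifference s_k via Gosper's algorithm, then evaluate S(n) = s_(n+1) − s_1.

S(n) = 5*n*(-n - 9)/(14*(n**2 + 9*n + 14))

Step 1: r(k) = (k + 1)*(k + 5)*(k + 6)/((k + 3)*(k + 4)*(k + 8)).
So A=k + 1 and B=k + 8, with C=k**4 + 16*k**3 + 95*k**2 + 248*k + 240.
Key eq: (k + 1)·f(k+1) = (k + 7)·f(k) + (k**4 + 16*k**3 + 95*k**2 + 248*k + 240).
Degrees (1,1,4) ⇒ d ≤ 6.
Match coefficients ⇒ f(k) = k*(k + 2)*(k + 3)*(k + 4)*(k + 5)*(k + 7)/12.
So s_k = (B(k−1)f/C)·t_k = (k*(k + 2)*(k + 7)**2/(12*(k + 4)))·t_k = 5*k*(-k - 7)/(6*(k**2 + 7*k + 6)).
Check: Δs_k = 10*(-k - 4)/(k**4 + 16*k**3 + 83*k**2 + 152*k + 84). ✓
s_(n+1) = 5*(-n**2 - 9*n - 8)/(6*(n**2 + 9*n + 14)) and s_(1) = -10/21, so S(n) = 5*n*(-n - 9)/(14*(n**2 + 9*n + 14)).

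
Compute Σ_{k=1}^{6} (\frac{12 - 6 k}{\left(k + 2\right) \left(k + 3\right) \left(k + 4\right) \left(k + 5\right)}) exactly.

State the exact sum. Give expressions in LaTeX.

Step 1: r(k) = (k - 1)*(k + 2)/((k - 2)*(k + 6)).
Take A(k)=k + 2, B(k)=k + 6, C(k)=k - 2.
f must satisfy (k + 2)·f(k+1) − (k + 5)·f(k) = k - 2.
d = 3 from the (1,1,1) case.
Coefficient equations give f(k) = -k*(k**2 + 9*k + 62)/72.
So s_k = (B(k−1)f/C)·t_k = (-k*(k + 5)*(k**2 + 9*k + 62)/(72*(k - 2)))·t_k = k*(k**2 + 9*k + 62)/(12*(k + 2)*(k + 3)*(k + 4)).
Check: Δs_k = 6*(2 - k)/(k**4 + 14*k**3 + 71*k**2 + 154*k + 120). ✓
Σ_(k=1)^(6) t_k = s_(7) − s_(1) = 203/1980 − (1/10) = 1/396.

Σ = 1/396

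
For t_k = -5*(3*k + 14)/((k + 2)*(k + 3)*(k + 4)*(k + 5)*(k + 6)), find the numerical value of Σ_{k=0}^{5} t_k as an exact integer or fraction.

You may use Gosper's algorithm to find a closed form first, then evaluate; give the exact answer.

r(k) = (k + 2)*(3*k + 17)/((k + 7)*(3*k + 14)) after simplifying.
So A=k + 2 and B=k + 7, with C=k + 14/3.
Need (k + 2)·f(k+1) − (k + 6)·f(k) = k + 14/3.
Degrees (1,1,1) ⇒ d ≤ 4.
Solving with deg f ≤ 4: f(k) = k*(k + 4)*(k**2 + 10*k + 31)/90.
Then R = B(k−1)f/C = k*(k + 4)*(k + 6)*(k**2 + 10*k + 31)/(30*(3*k + 14)), so s_k = R(k)·t_k = k*(-k**2 - 10*k - 31)/(6*(k**3 + 10*k**2 + 31*k + 30)).
s_(k+1) − s_k = 5*(-3*k - 14)/(k**5 + 20*k**4 + 155*k**3 + 580*k**2 + 1044*k + 720) = t_k.
Σ_(k=0)^(5) t_k = s_(6) − s_(0) = -127/792 − (0) = -127/792.

Σ = -127/792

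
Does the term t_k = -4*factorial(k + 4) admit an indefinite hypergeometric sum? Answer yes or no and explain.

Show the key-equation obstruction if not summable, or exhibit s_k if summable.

No — key equation has no polynomial f.

Step 1: r(k) = k + 5.
Factor: A=k + 5; B=1; C=1.
Need (k + 5)·f(k+1) − (1)·f(k) = 1.
d = -1 from the (1,0,0) case.
Bound -1 < 0, so the key equation has no polynomial solution.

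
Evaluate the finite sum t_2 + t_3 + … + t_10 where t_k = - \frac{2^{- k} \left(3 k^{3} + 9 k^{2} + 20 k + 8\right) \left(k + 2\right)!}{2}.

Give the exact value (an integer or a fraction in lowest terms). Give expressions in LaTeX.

Step 1: r(k) = (3*k**4 + 27*k**3 + 101*k**2 + 181*k + 120)/(2*(3*k**3 + 9*k**2 + 20*k + 8)).
So A=k/2 + 3/2 and B=1, with C=k**3 + 3*k**2 + 20*k/3 + 8/3.
Key eq: (k/2 + 3/2)·f(k+1) = (1)·f(k) + (k**3 + 3*k**2 + 20*k/3 + 8/3).
Degrees (1,0,3) ⇒ d ≤ 2.
Solving with deg f ≤ 2: f(k) = 2*(3*k**2 - 1)/3.
Then R = B(k−1)f/C = 2*(3*k**2 - 1)/(3*k**3 + 9*k**2 + 20*k + 8), so s_k = R(k)·t_k = -(3*k**2 - 1)*factorial(k + 2)/2**k.
s_(k+1) − s_k = -(3*k**3 + 9*k**2 + 20*k + 8)*factorial(k + 2)/(2*2**k) = t_k.
Σ_(k=2)^(10) t_k = s_(11) − s_(2) = -1100674575 − (-66) = -1100674509.

Σ = -1100674509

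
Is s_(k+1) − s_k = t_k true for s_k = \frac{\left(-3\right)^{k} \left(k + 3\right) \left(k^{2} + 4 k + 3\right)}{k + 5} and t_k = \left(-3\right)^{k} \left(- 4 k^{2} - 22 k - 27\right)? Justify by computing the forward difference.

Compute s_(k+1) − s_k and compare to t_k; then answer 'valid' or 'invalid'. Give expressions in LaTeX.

s_(k+1) = (-3)**(k + 1)*(k + 4)*(4*k + (k + 1)**2 + 7)/(k + 6)
s_(k+1) − s_k = (-3)**k*(-4*k**4 - 58*k**3 - 303*k**2 - 675*k - 534)/(k**2 + 11*k + 30)
(s_(k+1) − s_k) − t_k = (-3)**k*(8*k**3 + 86*k**2 + 282*k + 276)/(k**2 + 11*k + 30)

Invalid: residual \frac{\left(-3\right)^{k} \left(8 k^{3} + 86 k^{2} + 282 k + 276\right)}{k^{2} + 11 k + 30} ≠ 0.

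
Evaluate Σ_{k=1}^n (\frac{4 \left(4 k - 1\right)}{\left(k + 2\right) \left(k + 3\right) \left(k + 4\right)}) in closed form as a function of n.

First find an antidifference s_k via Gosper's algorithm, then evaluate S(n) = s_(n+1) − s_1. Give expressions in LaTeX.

r(k) = (k + 2)*(4*k + 3)/((k + 5)*(4*k - 1)) after simplifying.
So A=k + 2 and B=k + 5, with C=k - 1/4.
Need (k + 2)·f(k+1) − (k + 4)·f(k) = k - 1/4.
From deg A=1, deg B=1, deg C=1: d=2.
A polynomial solution: f(k) = k*(7*k - 13)/48.
Then R = B(k−1)f/C = k*(k + 4)*(7*k - 13)/(12*(4*k - 1)), so s_k = R(k)·t_k = k*(7*k - 13)/(3*(k + 2)*(k + 3)).
s_(k+1) − s_k = 4*(4*k - 1)/(k**3 + 9*k**2 + 26*k + 24) = t_k.
Evaluate: s_(n+1) = (7*n**2 + n - 6)/(3*(n**2 + 7*n + 12)); subtract s_(1) = -1/6 ⇒ S(n) = n*(5*n + 3)/(2*(n**2 + 7*n + 12)).

S(n) = \frac{n \left(5 n + 3\right)}{2 \left(n^{2} + 7 n + 12\right)}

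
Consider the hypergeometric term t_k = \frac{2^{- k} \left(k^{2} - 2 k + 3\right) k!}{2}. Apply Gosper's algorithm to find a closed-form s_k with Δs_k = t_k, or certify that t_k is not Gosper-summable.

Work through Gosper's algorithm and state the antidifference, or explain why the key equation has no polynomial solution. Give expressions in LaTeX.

s_k = 2^{- k} \left(k - 2\right) k!

Compute t_(k+1)/t_k: get (k**3 + k**2 + 2*k + 2)/(2*(k**2 - 2*k + 3)).
Normal form (A,B,C) = (k/2 + 1/2, 1, k**2 - 2*k + 3).
Solve (k/2 + 1/2)·f(k+1) − (1)·f(k) = k**2 - 2*k + 3.
Degrees (1,0,2) ⇒ d ≤ 1.
Solving with deg f ≤ 1: f(k) = 2*(k - 2).
Certificate R = B(k−1)f/C = 2*(k - 2)/(k**2 - 2*k + 3) gives s_k = (k - 2)*factorial(k)/2**k.
Check: Δs_k = (k**2 - 2*k + 3)*factorial(k)/(2*2**k). ✓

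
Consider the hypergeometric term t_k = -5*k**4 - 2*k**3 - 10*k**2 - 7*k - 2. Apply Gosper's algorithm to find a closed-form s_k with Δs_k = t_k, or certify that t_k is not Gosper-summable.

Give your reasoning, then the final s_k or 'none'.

r(k) = (5*k**4 + 22*k**3 + 46*k**2 + 53*k + 26)/(5*k**4 + 2*k**3 + 10*k**2 + 7*k + 2) after simplifying.
Gosper form: A/B · C(k+1)/C(k) with A=1, B=1, C=k**4 + 2*k**3/5 + 2*k**2 + 7*k/5 + 2/5.
Key eq: (1)·f(k+1) = (1)·f(k) + (k**4 + 2*k**3/5 + 2*k**2 + 7*k/5 + 2/5).
d = 5 from the (0,0,4) case.
Solving with deg f ≤ 5: f(k) = k**2*(k**3 - 2*k**2 + 4*k - 1)/5.
Then R = B(k−1)f/C = k**2*(k**3 - 2*k**2 + 4*k - 1)/(5*k**4 + 2*k**3 + 10*k**2 + 7*k + 2), so s_k = R(k)·t_k = k**2*(-k**3 + 2*k**2 - 4*k + 1).
Check: Δs_k = -5*k**4 - 2*k**3 - 10*k**2 - 7*k - 2. ✓

s_k = k**2*(-k**3 + 2*k**2 - 4*k + 1)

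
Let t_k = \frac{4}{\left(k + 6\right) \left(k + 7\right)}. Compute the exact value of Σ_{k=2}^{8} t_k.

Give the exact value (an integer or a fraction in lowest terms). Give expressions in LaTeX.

Σ = 7/30

Ratio r(k) = (k + 6)/(k + 8).
Factor: A=k + 6; B=k + 8; C=1.
Need (k + 6)·f(k+1) − (k + 7)·f(k) = 1.
From deg A=1, deg B=1, deg C=0: d=1.
A polynomial solution: f(k) = k/6.
R(k) = B(k−1)·f(k)/C(k) = k*(k + 7)/6; s_k = R·t_k = 2*k/(3*(k + 6)).
Check: Δs_k = 4/(k**2 + 13*k + 42). ✓
Telescoping: Σ = s_(9) − s_(2) = 2/5 − (1/6) = 7/30.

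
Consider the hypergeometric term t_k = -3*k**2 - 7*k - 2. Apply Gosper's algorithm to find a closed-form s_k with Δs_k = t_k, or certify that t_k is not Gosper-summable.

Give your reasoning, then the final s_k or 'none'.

s_k = k*(-k**2 - 2*k + 1)

r(k) = (3*k**2 + 13*k + 12)/(3*k**2 + 7*k + 2) after simplifying.
A = 1, B = 1, C = k**2 + 7*k/3 + 2/3.
Need (1)·f(k+1) − (1)·f(k) = k**2 + 7*k/3 + 2/3.
d = 3 from the (0,0,2) case.
A polynomial solution: f(k) = k*(k**2 + 2*k - 1)/3.
R(k) = B(k−1)·f(k)/C(k) = k*(k**2 + 2*k - 1)/((k + 2)*(3*k + 1)); s_k = R·t_k = k*(-k**2 - 2*k + 1).
Δs = -3*k**2 - 7*k - 2, as required.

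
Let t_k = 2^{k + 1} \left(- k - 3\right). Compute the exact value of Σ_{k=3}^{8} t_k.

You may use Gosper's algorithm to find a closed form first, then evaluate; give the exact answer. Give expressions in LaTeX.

Ratio r(k) = 2*(k + 4)/(k + 3).
Normal form (A,B,C) = (2, 1, k + 3).
Set up (2)·f(k+1) − (1)·f(k) − (k + 3) = 0.
From deg A=0, deg B=0, deg C=1: d=1.
A polynomial solution: f(k) = k + 1.
R(k) = B(k−1)·f(k)/C(k) = (k + 1)/(k + 3); s_k = R·t_k = 2**(k + 1)*(-k - 1).
Check: Δs_k = 2**(k + 1)*(-k - 3). ✓
Telescoping: Σ = s_(9) − s_(3) = -10240 − (-64) = -10176.

Σ = -10176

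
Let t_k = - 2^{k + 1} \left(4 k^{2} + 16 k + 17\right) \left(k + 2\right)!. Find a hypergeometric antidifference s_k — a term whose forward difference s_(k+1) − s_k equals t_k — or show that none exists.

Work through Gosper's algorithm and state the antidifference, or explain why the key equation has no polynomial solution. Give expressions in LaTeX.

t_(k+1)/t_k = 2*(4*k**3 + 36*k**2 + 109*k + 111)/(4*k**2 + 16*k + 17).
Gosper form: A/B · C(k+1)/C(k) with A=2*k + 6, B=1, C=k**2 + 4*k + 17/4.
f must satisfy (2*k + 6)·f(k+1) − (1)·f(k) = k**2 + 4*k + 17/4.
Degrees (1,0,2) ⇒ d ≤ 1.
Solving with deg f ≤ 1: f(k) = (2*k + 1)/4.
Certificate R = B(k−1)f/C = (2*k + 1)/(4*k**2 + 16*k + 17) gives s_k = -2**(k + 1)*(2*k + 1)*factorial(k + 2).
Verify: -2**(k + 1)*(4*k**2 + 16*k + 17)*factorial(k + 2) matches t_k.

s_k = - 2^{k + 1} \left(2 k + 1\right) \left(k + 2\right)!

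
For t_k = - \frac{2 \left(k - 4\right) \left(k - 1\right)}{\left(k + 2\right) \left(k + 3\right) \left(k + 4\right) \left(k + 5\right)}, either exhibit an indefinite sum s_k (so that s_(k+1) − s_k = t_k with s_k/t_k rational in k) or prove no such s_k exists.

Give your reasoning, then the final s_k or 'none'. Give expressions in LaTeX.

s_k = \frac{k \left(- k^{2} + 3 k - 26\right)}{6 \left(k^{3} + 9 k^{2} + 26 k + 24\right)}

r(k) = k*(k - 3)*(k + 2)/((k - 4)*(k - 1)*(k + 6)) after simplifying.
Gosper form: A/B · C(k+1)/C(k) with A=k + 2, B=k + 6, C=k**2 - 5*k + 4.
Key eq: (k + 2)·f(k+1) = (k + 5)·f(k) + (k**2 - 5*k + 4).
d = 3 from the (1,1,2) case.
Solve for f: f(k) = k*(k**2 - 3*k + 26)/12 (degree 3 ≤ 3).
So s_k = (B(k−1)f/C)·t_k = (k*(k + 5)*(k**2 - 3*k + 26)/(12*(k - 4)*(k - 1)))·t_k = k*(-k**2 + 3*k - 26)/(6*(k**3 + 9*k**2 + 26*k + 24)).
Verify: 2*(-k**2 + 5*k - 4)/(k**4 + 14*k**3 + 71*k**2 + 154*k + 120) matches t_k.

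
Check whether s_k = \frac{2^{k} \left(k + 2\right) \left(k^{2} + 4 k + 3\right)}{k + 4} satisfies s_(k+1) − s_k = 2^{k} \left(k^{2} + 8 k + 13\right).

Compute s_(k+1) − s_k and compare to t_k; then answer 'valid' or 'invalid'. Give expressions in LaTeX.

Invalid: residual \frac{2^{k + 1} \left(- k^{3} - 11 k^{2} - 41 k - 49\right)}{k^{2} + 9 k + 20} ≠ 0.

s_(k+1) = 2**(k + 1)*(k + 3)*(4*k + (k + 1)**2 + 7)/(k + 5)
s_(k+1) − s_k = 2**k*(k**4 + 15*k**3 + 83*k**2 + 195*k + 162)/(k**2 + 9*k + 20)
(s_(k+1) − s_k) − t_k = 2**(k + 1)*(-k**3 - 11*k**2 - 41*k - 49)/(k**2 + 9*k + 20)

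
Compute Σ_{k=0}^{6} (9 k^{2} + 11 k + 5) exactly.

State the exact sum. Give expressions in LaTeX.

The ratio is (9*k**2 + 29*k + 25)/(9*k**2 + 11*k + 5).
Normal form (A,B,C) = (1, 1, k**2 + 11*k/9 + 5/9).
f must satisfy (1)·f(k+1) − (1)·f(k) = k**2 + 11*k/9 + 5/9.
Bound: deg f ≤ 3.
Solving with deg f ≤ 3: f(k) = k*(3*k**2 + k + 1)/9.
Certificate R = B(k−1)f/C = k*(3*k**2 + k + 1)/(9*k**2 + 11*k + 5) gives s_k = k*(3*k**2 + k + 1).
Verify: 9*k**2 + 11*k + 5 matches t_k.
Sum = s_(7) − s_(0); s_(7) = 1085, s_(0) = 0 ⇒ 1085.

Σ = 1085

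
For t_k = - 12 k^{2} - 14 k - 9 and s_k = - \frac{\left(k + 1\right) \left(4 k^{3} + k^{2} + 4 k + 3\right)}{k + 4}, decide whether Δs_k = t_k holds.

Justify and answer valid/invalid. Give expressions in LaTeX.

s_(k+1) = -(k + 2)*(4*k + 4*(k + 1)**3 + (k + 1)**2 + 7)/(k + 5)
s_(k+1) − s_k = (-12*k**4 - 98*k**3 - 192*k**2 - 178*k - 81)/(k**2 + 9*k + 20)
(s_(k+1) − s_k) − t_k = 3*(8*k**3 + 61*k**2 + 61*k + 33)/(k**2 + 9*k + 20)

Invalid: residual \frac{3 \left(8 k^{3} + 61 k^{2} + 61 k + 33\right)}{k^{2} + 9 k + 20} ≠ 0.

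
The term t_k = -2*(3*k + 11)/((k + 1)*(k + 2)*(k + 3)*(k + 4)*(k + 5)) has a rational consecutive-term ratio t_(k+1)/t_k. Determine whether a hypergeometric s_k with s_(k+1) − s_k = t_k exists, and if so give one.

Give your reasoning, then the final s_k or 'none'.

s_k = k*(-k**2 - 7*k - 14)/(4*(k**3 + 7*k**2 + 14*k + 8))

The ratio is (k + 1)*(3*k + 14)/((k + 6)*(3*k + 11)).
Factor: A=k + 1; B=k + 6; C=k + 11/3.
Need (k + 1)·f(k+1) − (k + 5)·f(k) = k + 11/3.
Degrees (1,1,1) ⇒ d ≤ 4.
Solve for f: f(k) = k*(k + 3)*(k**2 + 7*k + 14)/24 (degree 4 ≤ 4).
Get s_k = R·t_k = k*(-k**2 - 7*k - 14)/(4*(k**3 + 7*k**2 + 14*k + 8)) with R(k) = B(k−1)f(k)/C(k) = k*(k + 3)*(k + 5)*(k**2 + 7*k + 14)/(8*(3*k + 11)).
s_(k+1) − s_k = 2*(-3*k - 11)/(k**5 + 15*k**4 + 85*k**3 + 225*k**2 + 274*k + 120) = t_k.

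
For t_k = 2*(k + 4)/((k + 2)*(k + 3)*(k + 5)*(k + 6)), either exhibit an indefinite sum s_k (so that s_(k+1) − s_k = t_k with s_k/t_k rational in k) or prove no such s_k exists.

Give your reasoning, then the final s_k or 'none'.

t_(k+1)/t_k = (k + 2)*(k + 5)**2/((k + 4)**2*(k + 7)).
Take A(k)=k + 2, B(k)=k + 7, C(k)=k**2 + 8*k + 16.
Key eq: (k + 2)·f(k+1) = (k + 6)·f(k) + (k**2 + 8*k + 16).
From deg A=1, deg B=1, deg C=2: d=4.
Coefficient equations give f(k) = k*(k + 3)*(k + 4)*(k + 7)/20.
R(k) = B(k−1)·f(k)/C(k) = k*(k + 3)*(k + 6)*(k + 7)/(20*(k + 4)); s_k = R·t_k = k*(k + 7)/(10*(k**2 + 7*k + 10)).
Check: Δs_k = 2*(k + 4)/(k**4 + 16*k**3 + 91*k**2 + 216*k + 180). ✓

s_k = k*(k + 7)/(10*(k**2 + 7*k + 10))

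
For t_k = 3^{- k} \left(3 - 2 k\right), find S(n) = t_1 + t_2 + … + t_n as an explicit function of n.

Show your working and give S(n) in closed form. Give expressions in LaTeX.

S(n) = 3^{- n} n

r(k) = (2*k - 1)/(3*(2*k - 3)) after simplifying.
Take A(k)=1/3, B(k)=1, C(k)=k - 3/2.
Solve (1/3)·f(k+1) − (1)·f(k) = k - 3/2.
Degrees (0,0,1) ⇒ d ≤ 1.
Match coefficients ⇒ f(k) = -3*(k - 1)/2.
R(k) = B(k−1)·f(k)/C(k) = -3*(k - 1)/(2*k - 3); s_k = R·t_k = 3**(1 - k)*(k - 1).
Check: Δs_k = (3 - 2*k)/3**k. ✓
Σ_(k=1)^n t_k = s_(n+1) − s_(1) = (n/3**n) − (0), i.e. n/3**n.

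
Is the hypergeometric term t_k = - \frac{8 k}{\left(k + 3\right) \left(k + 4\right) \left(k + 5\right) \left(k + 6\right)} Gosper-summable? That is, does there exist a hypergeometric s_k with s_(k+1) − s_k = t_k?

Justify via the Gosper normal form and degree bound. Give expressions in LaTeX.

Yes. s_k = \frac{k \left(- k^{2} - 12 k + 13\right)}{15 \left(k + 3\right) \left(k + 4\right) \left(k + 5\right)}.

The ratio is (k + 1)*(k + 3)/(k*(k + 7)).
Gosper form: A/B · C(k+1)/C(k) with A=k + 3, B=k + 7, C=k.
Key eq: (k + 3)·f(k+1) = (k + 6)·f(k) + (k).
d = 3 from the (1,1,1) case.
A polynomial solution: f(k) = k*(k - 1)*(k + 13)/120.
So s_k = (B(k−1)f/C)·t_k = ((k - 1)*(k + 6)*(k + 13)/120)·t_k = k*(-k**2 - 12*k + 13)/(15*(k + 3)*(k + 4)*(k + 5)).
s_(k+1) − s_k = -8*k/(k**4 + 18*k**3 + 119*k**2 + 342*k + 360) = t_k.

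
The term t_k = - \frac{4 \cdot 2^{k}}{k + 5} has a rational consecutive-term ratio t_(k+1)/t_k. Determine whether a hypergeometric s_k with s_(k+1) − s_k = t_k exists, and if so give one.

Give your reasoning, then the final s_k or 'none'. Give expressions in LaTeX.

not Gosper-summable; s_k does not exist

Step 1: r(k) = 2*(k + 5)/(k + 6).
Normal form (A,B,C) = (2*k + 10, k + 6, 1).
Need (2*k + 10)·f(k+1) − (k + 5)·f(k) = 1.
Degrees (1,1,0) ⇒ d ≤ -1.
deg f ≤ -1 is impossible — no certificate.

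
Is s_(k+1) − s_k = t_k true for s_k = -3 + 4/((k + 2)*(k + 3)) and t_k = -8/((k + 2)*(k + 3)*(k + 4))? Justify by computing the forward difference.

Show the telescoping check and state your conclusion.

s_(k+1) = -3 + 4/((k + 3)*(k + 4))
s_(k+1) − s_k = -8/(k**3 + 9*k**2 + 26*k + 24)
(s_(k+1) − s_k) − t_k = 0

valid (s_(k+1) − s_k reduces to t_k)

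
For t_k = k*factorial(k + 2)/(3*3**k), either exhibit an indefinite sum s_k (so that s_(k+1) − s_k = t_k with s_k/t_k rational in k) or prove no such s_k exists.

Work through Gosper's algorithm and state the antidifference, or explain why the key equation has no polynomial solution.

s_k = factorial(k + 2)/3**k

r(k) = (k + 1)*(k + 3)/(3*k) after simplifying.
Take A(k)=k/3 + 1, B(k)=1, C(k)=k.
Key eq: (k/3 + 1)·f(k+1) = (1)·f(k) + (k).
deg f ≤ 0 (via 1,0,1).
Solve for f: f(k) = 3 (degree 0 ≤ 0).
Get s_k = R·t_k = factorial(k + 2)/3**k with R(k) = B(k−1)f(k)/C(k) = 3/k.
s_(k+1) − s_k = k*factorial(k + 2)/(3*3**k) = t_k.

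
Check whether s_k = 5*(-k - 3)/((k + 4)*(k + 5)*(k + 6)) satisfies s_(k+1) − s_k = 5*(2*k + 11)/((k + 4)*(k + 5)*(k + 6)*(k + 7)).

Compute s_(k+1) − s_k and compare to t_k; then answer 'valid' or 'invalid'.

Invalid: residual -30/(k**4 + 22*k**3 + 179*k**2 + 638*k + 840) ≠ 0.

s_(k+1) = 5*(-k - 4)/((k + 5)*(k + 6)*(k + 7))
s_(k+1) − s_k = 5*(2*k + 5)/(k**4 + 22*k**3 + 179*k**2 + 638*k + 840)
(s_(k+1) − s_k) − t_k = -30/(k**4 + 22*k**3 + 179*k**2 + 638*k + 840)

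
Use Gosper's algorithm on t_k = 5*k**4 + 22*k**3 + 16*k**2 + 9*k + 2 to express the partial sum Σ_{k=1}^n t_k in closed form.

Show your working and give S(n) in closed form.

Ratio r(k) = (5*k**4 + 42*k**3 + 112*k**2 + 127*k + 54)/(5*k**4 + 22*k**3 + 16*k**2 + 9*k + 2).
Normal form (A,B,C) = (1, 1, k**4 + 22*k**3/5 + 16*k**2/5 + 9*k/5 + 2/5).
Key eq: (1)·f(k+1) = (1)·f(k) + (k**4 + 22*k**3/5 + 16*k**2/5 + 9*k/5 + 2/5).
Degrees (0,0,4) ⇒ d ≤ 5.
Solving with deg f ≤ 5: f(k) = k**2*(k**3 + 3*k**2 - 4*k + 2)/5.
R(k) = B(k−1)·f(k)/C(k) = k**2*(k**3 + 3*k**2 - 4*k + 2)/(5*k**4 + 22*k**3 + 16*k**2 + 9*k + 2); s_k = R·t_k = k**2*(k**3 + 3*k**2 - 4*k + 2).
s_(k+1) − s_k = 5*k**4 + 22*k**3 + 16*k**2 + 9*k + 2 = t_k.
Evaluate: s_(n+1) = n**5 + 8*n**4 + 18*n**3 + 18*n**2 + 9*n + 2; subtract s_(1) = 2 ⇒ S(n) = n*(n**4 + 8*n**3 + 18*n**2 + 18*n + 9).

S(n) = n*(n**4 + 8*n**3 + 18*n**2 + 18*n + 9)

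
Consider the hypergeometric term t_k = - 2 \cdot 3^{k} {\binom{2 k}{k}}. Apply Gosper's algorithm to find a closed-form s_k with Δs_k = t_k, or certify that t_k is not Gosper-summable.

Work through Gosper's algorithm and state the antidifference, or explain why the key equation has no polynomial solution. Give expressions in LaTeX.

The ratio is 6*(2*k + 1)/(k + 1).
Factor: A=12*k + 6; B=k + 1; C=1.
Set up (12*k + 6)·f(k+1) − (k)·f(k) − (1) = 0.
Degrees (1,1,0) ⇒ d ≤ -1.
d = -1 < 0 ⇒ no nonzero polynomial f; not summable.

none (Gosper's algorithm certifies no s_k)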